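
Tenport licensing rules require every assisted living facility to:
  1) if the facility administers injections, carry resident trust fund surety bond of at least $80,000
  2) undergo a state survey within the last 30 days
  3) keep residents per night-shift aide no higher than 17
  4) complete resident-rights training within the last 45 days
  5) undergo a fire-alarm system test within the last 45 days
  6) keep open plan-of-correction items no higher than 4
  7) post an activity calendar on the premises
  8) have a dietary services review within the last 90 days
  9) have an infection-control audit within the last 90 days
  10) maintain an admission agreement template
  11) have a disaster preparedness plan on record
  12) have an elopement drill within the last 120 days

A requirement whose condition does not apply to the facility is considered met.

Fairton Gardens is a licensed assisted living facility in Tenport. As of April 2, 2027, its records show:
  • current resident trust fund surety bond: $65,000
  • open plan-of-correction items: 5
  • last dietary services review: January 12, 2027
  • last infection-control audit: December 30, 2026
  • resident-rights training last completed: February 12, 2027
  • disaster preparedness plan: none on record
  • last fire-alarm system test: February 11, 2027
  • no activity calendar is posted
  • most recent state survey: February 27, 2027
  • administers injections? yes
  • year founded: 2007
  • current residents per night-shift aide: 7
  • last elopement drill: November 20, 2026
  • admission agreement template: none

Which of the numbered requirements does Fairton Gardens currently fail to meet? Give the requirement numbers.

1. condition 'administers injections' holds; resident trust fund surety bond $65,000 < $80,000 → not met
2. state survey 34 days ago vs limit 30 → not met
3. residents per night-shift aide 7 ≤ 17 → met
4. resident-rights training 49 days ago vs limit 45 → not met
5. fire-alarm system test 50 days ago vs limit 45 → not met
6. open plan-of-correction items 5 > 4 → not met
7. activity calendar absent → not met
8. dietary services review 80 days ago vs limit 90 → met
9. infection-control audit 93 days ago vs limit 90 → not met
10. admission agreement template absent → not met
11. disaster preparedness plan absent → not met
12. elopement drill 133 days ago vs limit 120 → not met
Not met: 1, 2, 4, 5, 6, 7, 9, 10, 11, 12

1, 2, 4, 5, 6, 7, 9, 10, 11, 12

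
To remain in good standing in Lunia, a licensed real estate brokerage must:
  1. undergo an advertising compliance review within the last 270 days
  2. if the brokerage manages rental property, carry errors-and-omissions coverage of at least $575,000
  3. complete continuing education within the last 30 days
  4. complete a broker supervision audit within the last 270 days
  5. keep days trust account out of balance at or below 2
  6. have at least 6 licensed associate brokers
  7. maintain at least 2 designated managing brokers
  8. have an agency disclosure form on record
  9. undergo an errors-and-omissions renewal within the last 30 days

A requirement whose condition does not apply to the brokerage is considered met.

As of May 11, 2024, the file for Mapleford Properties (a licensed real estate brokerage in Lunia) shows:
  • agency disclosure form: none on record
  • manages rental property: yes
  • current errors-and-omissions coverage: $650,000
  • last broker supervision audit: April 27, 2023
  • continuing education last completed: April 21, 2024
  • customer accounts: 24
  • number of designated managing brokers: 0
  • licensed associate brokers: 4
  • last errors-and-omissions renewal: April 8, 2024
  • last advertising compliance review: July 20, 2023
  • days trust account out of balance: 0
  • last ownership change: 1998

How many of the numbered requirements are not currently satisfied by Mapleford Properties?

6

1. advertising compliance review 296 days ago vs limit 270 → not met
2. condition 'manages rental property' holds; errors-and-omissions coverage $650,000 ≥ $575,000 → met
3. continuing education 20 days ago vs limit 30 → met
4. broker supervision audit 380 days ago vs limit 270 → not met
5. days trust account out of balance 0 ≤ 2 → met
6. licensed associate brokers 4 < 6 → not met
7. designated managing brokers 0 < 2 → not met
8. agency disclosure form absent → not met
9. errors-and-omissions renewal 33 days ago vs limit 30 → not met
Not met: 6 of 9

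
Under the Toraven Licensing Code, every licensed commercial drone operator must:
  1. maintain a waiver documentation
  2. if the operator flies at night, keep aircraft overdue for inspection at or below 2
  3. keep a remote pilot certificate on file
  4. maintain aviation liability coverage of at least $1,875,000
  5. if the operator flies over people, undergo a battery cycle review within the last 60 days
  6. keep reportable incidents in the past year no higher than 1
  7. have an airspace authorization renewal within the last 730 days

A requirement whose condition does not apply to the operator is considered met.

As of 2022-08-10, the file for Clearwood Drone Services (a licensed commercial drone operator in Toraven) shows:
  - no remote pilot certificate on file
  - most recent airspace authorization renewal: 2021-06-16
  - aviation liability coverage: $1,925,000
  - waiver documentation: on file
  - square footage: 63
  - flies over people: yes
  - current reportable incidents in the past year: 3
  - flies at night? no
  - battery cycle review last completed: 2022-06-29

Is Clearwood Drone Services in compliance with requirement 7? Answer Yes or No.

Yes

7. airspace authorization renewal 420 days ago vs limit 730 → met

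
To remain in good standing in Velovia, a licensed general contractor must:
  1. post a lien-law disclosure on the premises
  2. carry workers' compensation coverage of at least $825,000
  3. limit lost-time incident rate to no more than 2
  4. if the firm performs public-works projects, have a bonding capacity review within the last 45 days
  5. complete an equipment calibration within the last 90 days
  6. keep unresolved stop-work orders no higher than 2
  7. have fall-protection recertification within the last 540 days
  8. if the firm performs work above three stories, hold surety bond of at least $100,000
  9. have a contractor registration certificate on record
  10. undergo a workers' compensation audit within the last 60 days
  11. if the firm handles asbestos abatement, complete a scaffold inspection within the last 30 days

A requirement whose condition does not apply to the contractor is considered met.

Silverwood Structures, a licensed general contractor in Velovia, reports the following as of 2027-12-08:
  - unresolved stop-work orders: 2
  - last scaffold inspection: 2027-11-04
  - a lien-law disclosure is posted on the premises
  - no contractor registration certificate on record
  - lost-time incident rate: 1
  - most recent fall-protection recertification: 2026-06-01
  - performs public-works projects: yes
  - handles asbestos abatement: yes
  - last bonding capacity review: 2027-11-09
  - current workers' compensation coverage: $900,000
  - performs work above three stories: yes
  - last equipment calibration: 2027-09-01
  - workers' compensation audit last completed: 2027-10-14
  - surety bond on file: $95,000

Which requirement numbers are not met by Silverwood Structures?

5, 7, 8, 9, 11

1. lien-law disclosure present → met
2. workers' compensation coverage $900,000 ≥ $825,000 → met
3. lost-time incident rate 1 ≤ 2 → met
4. condition 'performs public-works projects' holds; bonding capacity review 29 days ago vs limit 45 → met
5. equipment calibration 98 days ago vs limit 90 → not met
6. unresolved stop-work orders 2 ≤ 2 → met
7. fall-protection recertification 555 days ago vs limit 540 → not met
8. condition 'performs work above three stories' holds; surety bond $95,000 < $100,000 → not met
9. contractor registration certificate absent → not met
10. workers' compensation audit 55 days ago vs limit 60 → met
11. condition 'handles asbestos abatement' holds; scaffold inspection 34 days ago vs limit 30 → not met
Not met: 5, 7, 8, 9, 11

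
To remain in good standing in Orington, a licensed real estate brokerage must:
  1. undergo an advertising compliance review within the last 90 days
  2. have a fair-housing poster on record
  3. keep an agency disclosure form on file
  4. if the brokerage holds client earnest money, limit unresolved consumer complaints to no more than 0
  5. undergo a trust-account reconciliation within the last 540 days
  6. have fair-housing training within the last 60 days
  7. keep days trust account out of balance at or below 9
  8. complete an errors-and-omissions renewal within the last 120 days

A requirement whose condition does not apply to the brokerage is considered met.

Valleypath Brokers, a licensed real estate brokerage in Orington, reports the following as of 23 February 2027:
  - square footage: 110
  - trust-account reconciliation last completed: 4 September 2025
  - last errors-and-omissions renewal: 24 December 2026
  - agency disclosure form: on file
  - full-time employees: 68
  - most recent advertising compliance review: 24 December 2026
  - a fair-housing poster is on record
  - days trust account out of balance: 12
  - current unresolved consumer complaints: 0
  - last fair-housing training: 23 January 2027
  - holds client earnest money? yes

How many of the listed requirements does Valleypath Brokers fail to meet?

1. advertising compliance review 61 days ago vs limit 90 → met
2. fair-housing poster present → met
3. agency disclosure form present → met
4. condition 'holds client earnest money' holds; unresolved consumer complaints 0 ≤ 0 → met
5. trust-account reconciliation 537 days ago vs limit 540 → met
6. fair-housing training 31 days ago vs limit 60 → met
7. days trust account out of balance 12 > 9 → not met
8. errors-and-omissions renewal 61 days ago vs limit 120 → met
Not met: 1 of 8

1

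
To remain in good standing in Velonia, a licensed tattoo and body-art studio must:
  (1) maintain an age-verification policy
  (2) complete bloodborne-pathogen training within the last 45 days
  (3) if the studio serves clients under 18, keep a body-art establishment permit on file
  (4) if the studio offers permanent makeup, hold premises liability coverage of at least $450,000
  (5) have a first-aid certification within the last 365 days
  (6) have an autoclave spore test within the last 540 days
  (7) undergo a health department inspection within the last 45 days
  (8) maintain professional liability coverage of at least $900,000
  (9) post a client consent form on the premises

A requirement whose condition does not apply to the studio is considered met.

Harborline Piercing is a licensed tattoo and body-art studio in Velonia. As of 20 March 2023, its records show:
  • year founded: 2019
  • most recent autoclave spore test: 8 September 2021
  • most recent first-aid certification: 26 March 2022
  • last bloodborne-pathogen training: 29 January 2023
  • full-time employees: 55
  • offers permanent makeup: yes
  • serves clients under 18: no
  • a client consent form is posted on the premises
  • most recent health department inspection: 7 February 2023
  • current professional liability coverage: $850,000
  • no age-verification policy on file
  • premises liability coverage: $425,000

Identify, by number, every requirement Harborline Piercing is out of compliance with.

1. age-verification policy absent → not met
2. bloodborne-pathogen training 50 days ago vs limit 45 → not met
3. condition 'serves clients under 18' does not hold → requirement n/a → met
4. condition 'offers permanent makeup' holds; premises liability coverage $425,000 < $450,000 → not met
5. first-aid certification 359 days ago vs limit 365 → met
6. autoclave spore test 558 days ago vs limit 540 → not met
7. health department inspection 41 days ago vs limit 45 → met
8. professional liability coverage $850,000 < $900,000 → not met
9. client consent form present → met
Not met: 1, 2, 4, 6, 8

1, 2, 4, 6, 8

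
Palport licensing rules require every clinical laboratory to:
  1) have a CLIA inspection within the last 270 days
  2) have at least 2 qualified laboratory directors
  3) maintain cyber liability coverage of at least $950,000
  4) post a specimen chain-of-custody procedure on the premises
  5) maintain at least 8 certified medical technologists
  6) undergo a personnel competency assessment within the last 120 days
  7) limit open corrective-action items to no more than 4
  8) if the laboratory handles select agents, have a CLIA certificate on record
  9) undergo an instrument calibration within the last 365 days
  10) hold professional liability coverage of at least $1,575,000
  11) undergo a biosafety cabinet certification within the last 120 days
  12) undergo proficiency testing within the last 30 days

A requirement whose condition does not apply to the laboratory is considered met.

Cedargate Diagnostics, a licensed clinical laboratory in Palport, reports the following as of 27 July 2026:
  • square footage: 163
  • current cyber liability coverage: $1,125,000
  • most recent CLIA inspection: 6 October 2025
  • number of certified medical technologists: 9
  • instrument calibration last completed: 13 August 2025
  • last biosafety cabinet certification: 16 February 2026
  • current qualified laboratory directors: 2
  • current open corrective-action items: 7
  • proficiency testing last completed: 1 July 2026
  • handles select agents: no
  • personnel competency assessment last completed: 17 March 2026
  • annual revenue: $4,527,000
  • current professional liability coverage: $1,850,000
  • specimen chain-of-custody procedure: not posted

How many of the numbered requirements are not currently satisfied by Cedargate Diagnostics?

1. CLIA inspection 294 days ago vs limit 270 → not met
2. qualified laboratory directors 2 ≥ 2 → met
3. cyber liability coverage $1,125,000 ≥ $950,000 → met
4. specimen chain-of-custody procedure absent → not met
5. certified medical technologists 9 ≥ 8 → met
6. personnel competency assessment 132 days ago vs limit 120 → not met
7. open corrective-action items 7 > 4 → not met
8. condition 'handles select agents' does not hold → requirement n/a → met
9. instrument calibration 348 days ago vs limit 365 → met
10. professional liability coverage $1,850,000 ≥ $1,575,000 → met
11. biosafety cabinet certification 161 days ago vs limit 120 → not met
12. proficiency testing 26 days ago vs limit 30 → met
Not met: 5 of 12

5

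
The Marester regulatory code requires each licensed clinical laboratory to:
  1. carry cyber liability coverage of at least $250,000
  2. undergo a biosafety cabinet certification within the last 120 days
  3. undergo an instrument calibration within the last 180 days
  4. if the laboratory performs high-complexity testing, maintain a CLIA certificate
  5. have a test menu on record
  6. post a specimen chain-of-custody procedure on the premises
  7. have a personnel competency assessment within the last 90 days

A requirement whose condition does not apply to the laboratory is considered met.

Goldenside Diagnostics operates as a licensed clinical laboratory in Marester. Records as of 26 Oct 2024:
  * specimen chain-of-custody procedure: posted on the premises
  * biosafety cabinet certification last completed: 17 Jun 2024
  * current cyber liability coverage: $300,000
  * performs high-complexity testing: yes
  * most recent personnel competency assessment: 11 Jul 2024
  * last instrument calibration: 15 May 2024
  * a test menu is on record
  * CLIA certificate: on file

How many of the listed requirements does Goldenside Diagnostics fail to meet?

1. cyber liability coverage $300,000 ≥ $250,000 → met
2. biosafety cabinet certification 131 days ago vs limit 120 → not met
3. instrument calibration 164 days ago vs limit 180 → met
4. condition 'performs high-complexity testing' holds; CLIA certificate present → met
5. test menu present → met
6. specimen chain-of-custody procedure present → met
7. personnel competency assessment 107 days ago vs limit 90 → not met
Not met: 2 of 7

2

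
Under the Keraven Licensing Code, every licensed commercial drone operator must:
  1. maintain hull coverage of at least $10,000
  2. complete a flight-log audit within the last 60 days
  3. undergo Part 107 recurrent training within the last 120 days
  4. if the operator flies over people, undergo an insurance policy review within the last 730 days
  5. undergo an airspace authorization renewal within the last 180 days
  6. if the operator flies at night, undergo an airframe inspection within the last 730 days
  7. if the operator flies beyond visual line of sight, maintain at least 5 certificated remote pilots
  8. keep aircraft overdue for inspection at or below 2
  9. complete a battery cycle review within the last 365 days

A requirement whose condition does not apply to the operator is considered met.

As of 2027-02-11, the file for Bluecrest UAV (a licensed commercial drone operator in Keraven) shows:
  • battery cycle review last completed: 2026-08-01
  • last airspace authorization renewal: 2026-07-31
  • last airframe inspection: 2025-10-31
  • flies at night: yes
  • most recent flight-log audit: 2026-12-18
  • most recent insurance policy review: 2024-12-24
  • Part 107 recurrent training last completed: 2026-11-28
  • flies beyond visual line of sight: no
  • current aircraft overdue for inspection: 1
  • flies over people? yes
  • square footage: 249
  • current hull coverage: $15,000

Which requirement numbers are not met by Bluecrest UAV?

1. hull coverage $15,000 ≥ $10,000 → met
2. flight-log audit 55 days ago vs limit 60 → met
3. Part 107 recurrent training 75 days ago vs limit 120 → met
4. condition 'flies over people' holds; insurance policy review 779 days ago vs limit 730 → not met
5. airspace authorization renewal 195 days ago vs limit 180 → not met
6. condition 'flies at night' holds; airframe inspection 468 days ago vs limit 730 → met
7. condition 'flies beyond visual line of sight' does not hold → requirement n/a → met
8. aircraft overdue for inspection 1 ≤ 2 → met
9. battery cycle review 194 days ago vs limit 365 → met
Not met: 4, 5

4, 5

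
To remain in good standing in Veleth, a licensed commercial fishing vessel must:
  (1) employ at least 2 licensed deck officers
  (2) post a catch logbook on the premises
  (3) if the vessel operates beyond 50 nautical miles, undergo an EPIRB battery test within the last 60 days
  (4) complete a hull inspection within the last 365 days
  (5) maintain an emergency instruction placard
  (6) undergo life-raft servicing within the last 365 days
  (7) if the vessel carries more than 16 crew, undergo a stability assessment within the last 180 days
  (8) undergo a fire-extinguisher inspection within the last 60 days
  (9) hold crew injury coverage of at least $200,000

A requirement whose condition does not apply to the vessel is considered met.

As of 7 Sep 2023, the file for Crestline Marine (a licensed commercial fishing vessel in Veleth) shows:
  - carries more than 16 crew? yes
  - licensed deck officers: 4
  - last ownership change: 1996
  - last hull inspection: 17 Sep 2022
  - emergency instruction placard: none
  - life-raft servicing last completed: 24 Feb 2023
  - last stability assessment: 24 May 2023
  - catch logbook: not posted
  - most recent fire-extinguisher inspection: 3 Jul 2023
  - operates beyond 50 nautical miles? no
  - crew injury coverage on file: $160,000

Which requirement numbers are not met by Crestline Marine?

1. licensed deck officers 4 ≥ 2 → met
2. catch logbook absent → not met
3. condition 'operates beyond 50 nautical miles' does not hold → requirement n/a → met
4. hull inspection 355 days ago vs limit 365 → met
5. emergency instruction placard absent → not met
6. life-raft servicing 195 days ago vs limit 365 → met
7. condition 'carries more than 16 crew' holds; stability assessment 106 days ago vs limit 180 → met
8. fire-extinguisher inspection 66 days ago vs limit 60 → not met
9. crew injury coverage $160,000 < $200,000 → not met
Not met: 2, 5, 8, 9

2, 5, 8, 9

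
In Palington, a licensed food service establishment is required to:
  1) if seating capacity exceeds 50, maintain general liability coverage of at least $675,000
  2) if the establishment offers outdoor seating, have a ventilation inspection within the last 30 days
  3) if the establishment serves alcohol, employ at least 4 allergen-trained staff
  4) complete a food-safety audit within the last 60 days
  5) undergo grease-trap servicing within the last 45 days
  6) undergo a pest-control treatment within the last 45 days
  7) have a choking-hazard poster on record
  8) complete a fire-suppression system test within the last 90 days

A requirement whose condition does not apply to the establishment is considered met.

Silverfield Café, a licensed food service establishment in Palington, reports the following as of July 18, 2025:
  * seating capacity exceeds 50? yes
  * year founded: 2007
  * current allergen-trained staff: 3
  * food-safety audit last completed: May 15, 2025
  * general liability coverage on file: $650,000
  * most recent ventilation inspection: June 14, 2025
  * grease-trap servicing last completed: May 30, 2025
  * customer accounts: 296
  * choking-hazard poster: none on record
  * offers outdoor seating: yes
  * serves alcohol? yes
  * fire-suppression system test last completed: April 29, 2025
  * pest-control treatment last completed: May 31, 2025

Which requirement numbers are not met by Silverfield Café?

1, 2, 3, 4, 5, 6, 7

1. condition 'seating capacity exceeds 50' holds; general liability coverage $650,000 < $675,000 → not met
2. condition 'offers outdoor seating' holds; ventilation inspection 34 days ago vs limit 30 → not met
3. condition 'serves alcohol' holds; allergen-trained staff 3 < 4 → not met
4. food-safety audit 64 days ago vs limit 60 → not met
5. grease-trap servicing 49 days ago vs limit 45 → not met
6. pest-control treatment 48 days ago vs limit 45 → not met
7. choking-hazard poster absent → not met
8. fire-suppression system test 80 days ago vs limit 90 → met
Not met: 1, 2, 3, 4, 5, 6, 7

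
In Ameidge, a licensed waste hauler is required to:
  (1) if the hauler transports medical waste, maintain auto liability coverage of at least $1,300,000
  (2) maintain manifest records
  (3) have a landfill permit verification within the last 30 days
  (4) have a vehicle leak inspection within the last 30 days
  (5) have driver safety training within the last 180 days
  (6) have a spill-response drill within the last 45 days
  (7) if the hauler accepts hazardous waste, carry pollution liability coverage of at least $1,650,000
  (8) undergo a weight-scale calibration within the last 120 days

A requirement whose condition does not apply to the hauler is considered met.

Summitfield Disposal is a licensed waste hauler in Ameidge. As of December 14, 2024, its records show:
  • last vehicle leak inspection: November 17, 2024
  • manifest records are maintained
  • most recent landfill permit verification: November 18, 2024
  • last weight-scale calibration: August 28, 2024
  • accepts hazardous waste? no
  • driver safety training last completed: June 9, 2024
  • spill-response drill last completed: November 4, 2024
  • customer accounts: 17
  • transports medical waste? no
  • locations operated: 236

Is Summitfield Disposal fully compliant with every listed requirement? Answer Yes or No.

1. condition 'transports medical waste' does not hold → requirement n/a → met
2. manifest records present → met
3. landfill permit verification 26 days ago vs limit 30 → met
4. vehicle leak inspection 27 days ago vs limit 30 → met
5. driver safety training 188 days ago vs limit 180 → not met
6. spill-response drill 40 days ago vs limit 45 → met
7. condition 'accepts hazardous waste' does not hold → requirement n/a → met
8. weight-scale calibration 108 days ago vs limit 120 → met
Not met: 5

No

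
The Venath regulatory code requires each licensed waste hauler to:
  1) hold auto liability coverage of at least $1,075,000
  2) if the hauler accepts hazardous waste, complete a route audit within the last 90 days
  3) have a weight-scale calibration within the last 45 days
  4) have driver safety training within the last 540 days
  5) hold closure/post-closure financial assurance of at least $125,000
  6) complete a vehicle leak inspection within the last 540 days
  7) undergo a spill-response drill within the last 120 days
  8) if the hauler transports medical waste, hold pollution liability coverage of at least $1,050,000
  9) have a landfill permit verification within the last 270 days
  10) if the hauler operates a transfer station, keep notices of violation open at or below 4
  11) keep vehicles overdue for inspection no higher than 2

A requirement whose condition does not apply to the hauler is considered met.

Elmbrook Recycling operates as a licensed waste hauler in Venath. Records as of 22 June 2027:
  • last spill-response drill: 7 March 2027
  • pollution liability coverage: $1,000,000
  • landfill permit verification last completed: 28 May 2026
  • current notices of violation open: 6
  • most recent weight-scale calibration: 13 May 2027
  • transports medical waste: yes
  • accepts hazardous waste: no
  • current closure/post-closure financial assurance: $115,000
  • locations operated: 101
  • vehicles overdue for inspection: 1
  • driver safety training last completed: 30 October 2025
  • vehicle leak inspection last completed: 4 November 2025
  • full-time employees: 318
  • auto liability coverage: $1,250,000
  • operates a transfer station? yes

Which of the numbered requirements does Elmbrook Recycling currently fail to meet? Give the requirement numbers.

4, 5, 6, 8, 9, 10

1. auto liability coverage $1,250,000 ≥ $1,075,000 → met
2. condition 'accepts hazardous waste' does not hold → requirement n/a → met
3. weight-scale calibration 40 days ago vs limit 45 → met
4. driver safety training 600 days ago vs limit 540 → not met
5. closure/post-closure financial assurance $115,000 < $125,000 → not met
6. vehicle leak inspection 595 days ago vs limit 540 → not met
7. spill-response drill 107 days ago vs limit 120 → met
8. condition 'transports medical waste' holds; pollution liability coverage $1,000,000 < $1,050,000 → not met
9. landfill permit verification 390 days ago vs limit 270 → not met
10. condition 'operates a transfer station' holds; notices of violation open 6 > 4 → not met
11. vehicles overdue for inspection 1 ≤ 2 → met
Not met: 4, 5, 6, 8, 9, 10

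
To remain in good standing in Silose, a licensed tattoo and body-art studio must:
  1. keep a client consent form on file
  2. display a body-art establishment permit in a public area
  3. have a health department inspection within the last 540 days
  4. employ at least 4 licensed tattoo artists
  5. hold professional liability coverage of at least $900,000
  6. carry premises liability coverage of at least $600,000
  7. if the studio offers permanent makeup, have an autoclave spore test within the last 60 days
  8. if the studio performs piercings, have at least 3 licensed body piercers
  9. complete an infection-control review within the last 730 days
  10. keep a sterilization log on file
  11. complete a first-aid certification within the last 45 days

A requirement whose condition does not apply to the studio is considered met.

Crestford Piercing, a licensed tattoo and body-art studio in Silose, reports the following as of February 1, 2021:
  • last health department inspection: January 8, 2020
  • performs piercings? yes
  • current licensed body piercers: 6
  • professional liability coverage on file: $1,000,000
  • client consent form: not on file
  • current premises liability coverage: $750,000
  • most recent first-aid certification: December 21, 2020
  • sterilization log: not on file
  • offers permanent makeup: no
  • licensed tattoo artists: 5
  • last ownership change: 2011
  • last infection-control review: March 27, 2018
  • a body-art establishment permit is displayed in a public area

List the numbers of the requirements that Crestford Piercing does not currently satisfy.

1. client consent form absent → not met
2. body-art establishment permit present → met
3. health department inspection 390 days ago vs limit 540 → met
4. licensed tattoo artists 5 ≥ 4 → met
5. professional liability coverage $1,000,000 ≥ $900,000 → met
6. premises liability coverage $750,000 ≥ $600,000 → met
7. condition 'offers permanent makeup' does not hold → requirement n/a → met
8. condition 'performs piercings' holds; licensed body piercers 6 ≥ 3 → met
9. infection-control review 1042 days ago vs limit 730 → not met
10. sterilization log absent → not met
11. first-aid certification 42 days ago vs limit 45 → met
Not met: 1, 9, 10

1, 9, 10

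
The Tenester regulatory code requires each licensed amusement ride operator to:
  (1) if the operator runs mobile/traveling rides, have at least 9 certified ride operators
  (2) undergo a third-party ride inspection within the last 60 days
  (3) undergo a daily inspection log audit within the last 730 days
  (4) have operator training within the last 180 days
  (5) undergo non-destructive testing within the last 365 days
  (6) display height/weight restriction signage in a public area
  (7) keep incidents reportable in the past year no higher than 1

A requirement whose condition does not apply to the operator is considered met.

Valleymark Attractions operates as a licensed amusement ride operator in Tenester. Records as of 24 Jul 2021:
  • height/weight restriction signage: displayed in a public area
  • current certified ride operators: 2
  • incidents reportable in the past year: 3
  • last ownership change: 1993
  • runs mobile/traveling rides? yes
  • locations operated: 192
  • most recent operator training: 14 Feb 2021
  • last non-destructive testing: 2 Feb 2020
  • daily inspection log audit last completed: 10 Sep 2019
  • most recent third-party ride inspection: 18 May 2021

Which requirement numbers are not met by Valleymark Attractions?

1, 2, 5, 7

1. condition 'runs mobile/traveling rides' holds; certified ride operators 2 < 9 → not met
2. third-party ride inspection 67 days ago vs limit 60 → not met
3. daily inspection log audit 683 days ago vs limit 730 → met
4. operator training 160 days ago vs limit 180 → met
5. non-destructive testing 538 days ago vs limit 365 → not met
6. height/weight restriction signage present → met
7. incidents reportable in the past year 3 > 1 → not met
Not met: 1, 2, 5, 7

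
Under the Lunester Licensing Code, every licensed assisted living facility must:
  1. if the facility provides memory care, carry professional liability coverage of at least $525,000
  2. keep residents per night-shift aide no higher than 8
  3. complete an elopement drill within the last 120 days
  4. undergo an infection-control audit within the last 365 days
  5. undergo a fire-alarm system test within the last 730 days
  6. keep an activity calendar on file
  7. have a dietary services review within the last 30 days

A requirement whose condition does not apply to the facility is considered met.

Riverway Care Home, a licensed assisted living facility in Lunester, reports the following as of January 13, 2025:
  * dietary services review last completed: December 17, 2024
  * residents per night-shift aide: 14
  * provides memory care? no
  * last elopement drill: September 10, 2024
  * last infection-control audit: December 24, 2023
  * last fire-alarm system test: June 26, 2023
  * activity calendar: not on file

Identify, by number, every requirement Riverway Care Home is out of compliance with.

1. condition 'provides memory care' does not hold → requirement n/a → met
2. residents per night-shift aide 14 > 8 → not met
3. elopement drill 125 days ago vs limit 120 → not met
4. infection-control audit 386 days ago vs limit 365 → not met
5. fire-alarm system test 567 days ago vs limit 730 → met
6. activity calendar absent → not met
7. dietary services review 27 days ago vs limit 30 → met
Not met: 2, 3, 4, 6

2, 3, 4, 6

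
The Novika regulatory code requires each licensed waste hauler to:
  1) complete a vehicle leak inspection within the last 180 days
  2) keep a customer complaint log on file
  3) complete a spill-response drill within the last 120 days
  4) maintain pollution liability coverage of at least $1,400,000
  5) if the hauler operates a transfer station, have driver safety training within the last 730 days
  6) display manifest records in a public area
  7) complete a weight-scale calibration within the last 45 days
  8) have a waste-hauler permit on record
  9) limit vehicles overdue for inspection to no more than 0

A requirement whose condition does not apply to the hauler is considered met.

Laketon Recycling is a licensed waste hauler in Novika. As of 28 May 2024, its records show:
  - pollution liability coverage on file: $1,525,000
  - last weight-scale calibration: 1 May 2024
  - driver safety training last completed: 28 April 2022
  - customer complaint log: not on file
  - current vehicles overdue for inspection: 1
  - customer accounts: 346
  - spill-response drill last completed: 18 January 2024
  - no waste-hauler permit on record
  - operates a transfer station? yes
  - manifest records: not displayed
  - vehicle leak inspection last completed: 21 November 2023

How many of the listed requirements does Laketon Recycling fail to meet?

1. vehicle leak inspection 189 days ago vs limit 180 → not met
2. customer complaint log absent → not met
3. spill-response drill 131 days ago vs limit 120 → not met
4. pollution liability coverage $1,525,000 ≥ $1,400,000 → met
5. condition 'operates a transfer station' holds; driver safety training 761 days ago vs limit 730 → not met
6. manifest records absent → not met
7. weight-scale calibration 27 days ago vs limit 45 → met
8. waste-hauler permit absent → not met
9. vehicles overdue for inspection 1 > 0 → not met
Not met: 7 of 9

7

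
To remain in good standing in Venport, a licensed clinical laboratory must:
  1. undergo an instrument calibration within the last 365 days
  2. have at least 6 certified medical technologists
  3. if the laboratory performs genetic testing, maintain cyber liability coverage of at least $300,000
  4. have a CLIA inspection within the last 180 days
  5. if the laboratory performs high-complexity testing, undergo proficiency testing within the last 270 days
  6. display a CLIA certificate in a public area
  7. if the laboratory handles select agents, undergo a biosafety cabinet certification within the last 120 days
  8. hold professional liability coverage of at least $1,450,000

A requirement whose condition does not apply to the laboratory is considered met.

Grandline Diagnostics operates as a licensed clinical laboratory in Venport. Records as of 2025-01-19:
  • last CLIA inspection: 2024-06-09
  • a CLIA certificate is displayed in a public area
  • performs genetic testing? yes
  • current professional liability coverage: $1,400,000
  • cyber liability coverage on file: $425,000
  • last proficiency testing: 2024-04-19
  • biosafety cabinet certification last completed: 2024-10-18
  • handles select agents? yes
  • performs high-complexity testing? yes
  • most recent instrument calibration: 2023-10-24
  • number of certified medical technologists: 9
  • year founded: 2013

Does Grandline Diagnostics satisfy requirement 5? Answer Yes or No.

5. condition 'performs high-complexity testing' holds; proficiency testing 275 days ago vs limit 270 → not met

No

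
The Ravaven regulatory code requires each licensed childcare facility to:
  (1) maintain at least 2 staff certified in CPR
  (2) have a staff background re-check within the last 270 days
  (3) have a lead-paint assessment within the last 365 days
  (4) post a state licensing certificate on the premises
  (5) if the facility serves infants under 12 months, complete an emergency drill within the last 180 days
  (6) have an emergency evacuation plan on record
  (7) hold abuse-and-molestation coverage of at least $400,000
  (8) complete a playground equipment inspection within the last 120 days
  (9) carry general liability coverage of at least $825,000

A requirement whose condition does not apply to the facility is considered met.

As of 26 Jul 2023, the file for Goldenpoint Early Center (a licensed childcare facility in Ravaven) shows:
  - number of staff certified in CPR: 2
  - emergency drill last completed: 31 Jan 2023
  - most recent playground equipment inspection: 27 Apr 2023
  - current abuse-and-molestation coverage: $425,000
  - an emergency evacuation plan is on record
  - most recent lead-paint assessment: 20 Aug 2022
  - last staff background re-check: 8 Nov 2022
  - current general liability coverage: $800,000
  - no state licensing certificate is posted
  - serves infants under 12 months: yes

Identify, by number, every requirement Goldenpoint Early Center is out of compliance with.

4, 9

1. staff certified in CPR 2 ≥ 2 → met
2. staff background re-check 260 days ago vs limit 270 → met
3. lead-paint assessment 340 days ago vs limit 365 → met
4. state licensing certificate absent → not met
5. condition 'serves infants under 12 months' holds; emergency drill 176 days ago vs limit 180 → met
6. emergency evacuation plan present → met
7. abuse-and-molestation coverage $425,000 ≥ $400,000 → met
8. playground equipment inspection 90 days ago vs limit 120 → met
9. general liability coverage $800,000 < $825,000 → not met
Not met: 4, 9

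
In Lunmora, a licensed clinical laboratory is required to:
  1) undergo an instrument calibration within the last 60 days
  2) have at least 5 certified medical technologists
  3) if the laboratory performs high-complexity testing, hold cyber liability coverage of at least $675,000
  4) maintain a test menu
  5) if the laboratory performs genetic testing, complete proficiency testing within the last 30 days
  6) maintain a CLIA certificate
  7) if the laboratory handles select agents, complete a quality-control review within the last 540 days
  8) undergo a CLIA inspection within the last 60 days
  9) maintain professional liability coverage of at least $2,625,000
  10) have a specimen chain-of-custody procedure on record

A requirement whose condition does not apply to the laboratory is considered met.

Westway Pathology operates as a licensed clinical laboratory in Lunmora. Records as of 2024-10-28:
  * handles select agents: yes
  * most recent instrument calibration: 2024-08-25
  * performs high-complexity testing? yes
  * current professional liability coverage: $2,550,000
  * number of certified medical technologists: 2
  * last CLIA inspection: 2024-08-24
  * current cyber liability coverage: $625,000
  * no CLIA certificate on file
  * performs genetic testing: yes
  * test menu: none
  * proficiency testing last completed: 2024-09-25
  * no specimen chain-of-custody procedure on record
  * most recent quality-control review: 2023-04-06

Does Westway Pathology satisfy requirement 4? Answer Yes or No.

4. test menu absent → not met

No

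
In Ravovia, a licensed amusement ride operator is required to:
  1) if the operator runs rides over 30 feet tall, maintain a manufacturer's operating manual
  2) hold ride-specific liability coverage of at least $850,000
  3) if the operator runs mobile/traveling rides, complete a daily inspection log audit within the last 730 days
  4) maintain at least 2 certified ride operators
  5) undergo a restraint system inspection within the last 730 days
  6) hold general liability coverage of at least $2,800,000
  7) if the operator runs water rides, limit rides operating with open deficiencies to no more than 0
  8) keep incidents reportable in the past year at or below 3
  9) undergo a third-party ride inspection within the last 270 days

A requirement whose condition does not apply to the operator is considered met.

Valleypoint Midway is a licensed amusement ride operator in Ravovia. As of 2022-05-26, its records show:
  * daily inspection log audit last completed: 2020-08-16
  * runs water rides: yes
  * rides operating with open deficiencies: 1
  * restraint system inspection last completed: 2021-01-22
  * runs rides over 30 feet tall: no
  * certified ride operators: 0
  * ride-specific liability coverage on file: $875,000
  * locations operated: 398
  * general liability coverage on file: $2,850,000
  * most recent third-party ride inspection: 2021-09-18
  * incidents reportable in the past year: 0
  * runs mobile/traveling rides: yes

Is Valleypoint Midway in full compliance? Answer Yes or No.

1. condition 'runs rides over 30 feet tall' does not hold → requirement n/a → met
2. ride-specific liability coverage $875,000 ≥ $850,000 → met
3. condition 'runs mobile/traveling rides' holds; daily inspection log audit 648 days ago vs limit 730 → met
4. certified ride operators 0 < 2 → not met
5. restraint system inspection 489 days ago vs limit 730 → met
6. general liability coverage $2,850,000 ≥ $2,800,000 → met
7. condition 'runs water rides' holds; rides operating with open deficiencies 1 > 0 → not met
8. incidents reportable in the past year 0 ≤ 3 → met
9. third-party ride inspection 250 days ago vs limit 270 → met
Not met: 4, 7

No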